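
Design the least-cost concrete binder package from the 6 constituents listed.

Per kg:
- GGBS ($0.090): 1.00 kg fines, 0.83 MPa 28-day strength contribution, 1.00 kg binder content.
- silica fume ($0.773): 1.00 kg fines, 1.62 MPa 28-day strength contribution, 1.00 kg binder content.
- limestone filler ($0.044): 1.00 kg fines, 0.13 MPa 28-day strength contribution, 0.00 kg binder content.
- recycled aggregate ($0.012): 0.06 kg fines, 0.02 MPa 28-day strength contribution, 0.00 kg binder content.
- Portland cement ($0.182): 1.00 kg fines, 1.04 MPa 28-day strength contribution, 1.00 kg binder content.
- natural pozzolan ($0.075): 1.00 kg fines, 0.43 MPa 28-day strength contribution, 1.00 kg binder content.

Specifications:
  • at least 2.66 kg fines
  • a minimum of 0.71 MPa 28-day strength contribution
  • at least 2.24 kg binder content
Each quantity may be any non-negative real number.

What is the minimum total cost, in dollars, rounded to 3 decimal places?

Treat it as an LP. Let x1 = kg of GGBS, x2 = kg of silica fume, x3 = kg of limestone filler, x4 = kg of recycled aggregate, x5 = kg of Portland cement, x6 = kg of natural pozzolan.
min 0.09x1 + 0.773x2 + 0.044x3 + 0.012x4 + 0.182x5 + 0.075x6 s.t.:
  1x1 + 1x2 + 1x3 + 0.06x4 + 1x5 + 1x6 ≥ 2.66   (fines)
  0.83x1 + 1.62x2 + 0.13x3 + 0.02x4 + 1.04x5 + 0.43x6 ≥ 0.71   (28-day strength contribution)
  1x1 + 1x2 + 1x5 + 1x6 ≥ 2.24   (binder content)
  x1, x2, x3, x4, x5, x6 ≥ 0.
At the optimum only limestone filler, natural pozzolan are positive (GGBS, silica fume, recycled aggregate, Portland cement = 0). There the fines and binder content constraints are tight.
Solving gives x3 = 0.42, x6 = 2.24.
Cost = 0.044·0.42 + 0.075·2.24 = 0.18648.

$0.186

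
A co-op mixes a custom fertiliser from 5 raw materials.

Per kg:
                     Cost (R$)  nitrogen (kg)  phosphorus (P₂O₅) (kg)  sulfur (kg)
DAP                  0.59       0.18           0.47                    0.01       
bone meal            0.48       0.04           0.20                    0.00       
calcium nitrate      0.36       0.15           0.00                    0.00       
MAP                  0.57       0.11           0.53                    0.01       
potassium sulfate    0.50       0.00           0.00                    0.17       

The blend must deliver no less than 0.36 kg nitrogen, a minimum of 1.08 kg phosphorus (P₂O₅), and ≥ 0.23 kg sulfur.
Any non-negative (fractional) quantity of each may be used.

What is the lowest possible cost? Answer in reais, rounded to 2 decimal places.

R$1.91

Let x1 = kg of DAP, x2 = kg of bone meal, x3 = kg of calcium nitrate, x4 = kg of MAP, x5 = kg of potassium sulfate.
Minimise 0.59x1 + 0.48x2 + 0.36x3 + 0.57x4 + 0.5x5 subject to:
  0.18x1 + 0.04x2 + 0.15x3 + 0.11x4 ≥ 0.36   (nitrogen)
  0.47x1 + 0.2x2 + 0.53x4 ≥ 1.08   (phosphorus (P₂O₅))
  0.01x1 + 0.01x4 + 0.17x5 ≥ 0.23   (sulfur)
  x1, x2, x3, x4, x5 ≥ 0.
The optimal basis is {DAP, MAP, potassium sulfate}; bone meal, calcium nitrate drop out. The nitrogen, phosphorus (P₂O₅), sulfur requirements are met with equality.
Optimal quantities: DAP = 1.648 kg, MAP = 0.5767 kg, potassium sulfate = 1.222 kg.
Total cost: 0.59·1.648 + 0.57·0.5767 + 0.5·1.222 = 1.9120.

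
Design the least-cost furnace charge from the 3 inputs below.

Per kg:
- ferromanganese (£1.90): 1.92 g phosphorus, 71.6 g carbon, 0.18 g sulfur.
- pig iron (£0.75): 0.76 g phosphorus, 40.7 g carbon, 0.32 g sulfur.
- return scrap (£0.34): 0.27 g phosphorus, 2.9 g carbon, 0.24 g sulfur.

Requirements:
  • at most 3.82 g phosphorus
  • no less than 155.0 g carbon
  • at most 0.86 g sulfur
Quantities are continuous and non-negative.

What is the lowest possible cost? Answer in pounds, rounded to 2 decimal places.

Let x1 = kg of ferromanganese, x2 = kg of pig iron, x3 = kg of return scrap.
min 1.9x1 + 0.75x2 + 0.34x3 s.t.:
  1.92x1 + 0.76x2 + 0.27x3 ≤ 3.82   (phosphorus)
  71.6x1 + 40.7x2 + 2.9x3 ≥ 155   (carbon)
  0.18x1 + 0.32x2 + 0.24x3 ≤ 0.86   (sulfur)
  x1, x2, x3 ≥ 0.
The cheapest feasible vertex uses only ferromanganese, pig iron; return scrap is not used. Binding constraints: carbon and sulfur.
Optimal quantities: ferromanganese = 0.9366 kg, pig iron = 2.161 kg.
Objective = 1.9·0.9366 + 0.75·2.161 = 3.4003.

£3.40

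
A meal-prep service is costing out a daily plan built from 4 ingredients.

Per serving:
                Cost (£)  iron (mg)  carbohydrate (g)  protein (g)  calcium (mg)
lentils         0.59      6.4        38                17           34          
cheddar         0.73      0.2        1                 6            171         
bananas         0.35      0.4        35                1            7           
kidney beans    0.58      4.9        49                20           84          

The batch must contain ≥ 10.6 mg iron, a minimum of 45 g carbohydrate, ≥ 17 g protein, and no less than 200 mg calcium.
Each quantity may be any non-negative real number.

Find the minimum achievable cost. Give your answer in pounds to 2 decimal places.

Set it up as a linear program. Let x1 = servings of lentils, x2 = servings of cheddar, x3 = servings of bananas, x4 = servings of kidney beans.
Minimise 0.59x1 + 0.73x2 + 0.35x3 + 0.58x4 s.t.:
  6.4x1 + 0.2x2 + 0.4x3 + 4.9x4 ≥ 10.6   (iron)
  38x1 + 1x2 + 35x3 + 49x4 ≥ 45   (carbohydrate)
  17x1 + 6x2 + 1x3 + 20x4 ≥ 17   (protein)
  34x1 + 171x2 + 7x3 + 84x4 ≥ 200   (calcium)
  x1, x2, x3, x4 ≥ 0.
At the optimum only cheddar, kidney beans are positive (lentils, bananas = 0). Binding constraints: iron and calcium.
Optimal quantities: cheddar = 0.1091 servings, kidney beans = 2.159 servings.
Total cost: 0.73·0.1091 + 0.58·2.159 = 1.3319.

£1.33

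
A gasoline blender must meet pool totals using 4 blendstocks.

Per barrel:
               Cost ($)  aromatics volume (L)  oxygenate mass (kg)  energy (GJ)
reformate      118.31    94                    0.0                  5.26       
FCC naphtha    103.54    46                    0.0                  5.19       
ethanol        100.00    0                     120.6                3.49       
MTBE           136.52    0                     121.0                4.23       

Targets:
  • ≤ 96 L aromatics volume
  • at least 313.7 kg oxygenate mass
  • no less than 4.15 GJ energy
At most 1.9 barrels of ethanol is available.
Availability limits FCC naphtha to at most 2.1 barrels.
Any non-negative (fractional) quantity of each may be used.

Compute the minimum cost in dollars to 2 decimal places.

Let x1 = barrels of reformate, x2 = barrels of FCC naphtha, x3 = barrels of ethanol, x4 = barrels of MTBE.
min 118.31x1 + 103.54x2 + 100x3 + 136.52x4 s.t.:
  94x1 + 46x2 ≤ 96   (aromatics volume)
  120.6x3 + 121x4 ≥ 313.7   (oxygenate mass)
  5.26x1 + 5.19x2 + 3.49x3 + 4.23x4 ≥ 4.15   (energy)
  x3 ≤ 1.9
  x2 ≤ 2.1
  x1, x2, x3, x4 ≥ 0.
At the optimum only ethanol, MTBE are positive (reformate, FCC naphtha = 0). The oxygenate mass and the ethanol cap requirements are met with equality.
Solving gives x3 = 1.9, x4 = 0.69884.
Cost = 100·1.9 + 136.52·0.69884 = 285.4056.

$285.41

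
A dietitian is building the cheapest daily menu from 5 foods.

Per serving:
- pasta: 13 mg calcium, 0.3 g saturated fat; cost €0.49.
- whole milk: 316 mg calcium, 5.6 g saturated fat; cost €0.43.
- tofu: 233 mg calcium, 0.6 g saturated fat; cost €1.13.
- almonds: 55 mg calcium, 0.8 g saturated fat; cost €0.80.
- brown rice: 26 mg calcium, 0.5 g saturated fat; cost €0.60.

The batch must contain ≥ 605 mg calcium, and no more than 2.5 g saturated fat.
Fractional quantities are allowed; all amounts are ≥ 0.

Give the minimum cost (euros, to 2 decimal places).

€2.72

Set it up as a linear program. Let x1 = servings of pasta, x2 = servings of whole milk, x3 = servings of tofu, x4 = servings of almonds, x5 = servings of brown rice.
Minimize 0.49x1 + 0.43x2 + 1.13x3 + 0.8x4 + 0.6x5 with:
  13x1 + 316x2 + 233x3 + 55x4 + 26x5 ≥ 605   (calcium)
  0.3x1 + 5.6x2 + 0.6x3 + 0.8x4 + 0.5x5 ≤ 2.5   (saturated fat)
  x1, x2, x3, x4, x5 ≥ 0.
The optimal basis is {whole milk, tofu}; pasta, almonds, brown rice drop out. The calcium and saturated fat requirements are met with equality.
Solving gives x2 = 0.1968, x3 = 2.33.
Total cost: 0.43·0.1968 + 1.13·2.33 = 2.7175.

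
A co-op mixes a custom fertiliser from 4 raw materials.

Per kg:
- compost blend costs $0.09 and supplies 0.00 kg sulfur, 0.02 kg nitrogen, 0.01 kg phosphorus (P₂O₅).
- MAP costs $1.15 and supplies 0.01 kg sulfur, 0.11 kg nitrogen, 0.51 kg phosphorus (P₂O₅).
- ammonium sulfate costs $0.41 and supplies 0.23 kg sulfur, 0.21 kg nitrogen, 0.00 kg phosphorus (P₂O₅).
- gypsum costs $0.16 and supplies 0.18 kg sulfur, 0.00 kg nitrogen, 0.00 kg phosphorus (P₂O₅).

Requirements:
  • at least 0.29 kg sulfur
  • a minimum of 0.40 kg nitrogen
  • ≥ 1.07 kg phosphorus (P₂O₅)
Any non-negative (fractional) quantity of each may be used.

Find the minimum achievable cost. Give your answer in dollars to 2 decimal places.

$2.82

Set it up as a linear program. Let x1 = kg of compost blend, x2 = kg of MAP, x3 = kg of ammonium sulfate, x4 = kg of gypsum.
min 0.09x1 + 1.15x2 + 0.41x3 + 0.16x4 s.t.:
  0.01x2 + 0.23x3 + 0.18x4 ≥ 0.29   (sulfur)
  0.02x1 + 0.11x2 + 0.21x3 ≥ 0.4   (nitrogen)
  0.01x1 + 0.51x2 ≥ 1.07   (phosphorus (P₂O₅))
  x1, x2, x3, x4 ≥ 0.
The minimum-cost mix takes nothing from compost blend — only MAP, ammonium sulfate, gypsum. The sulfur, nitrogen, phosphorus (P₂O₅) requirements are met with equality.
So MAP = 2.098 kg, ammonium sulfate = 0.8058 kg, gypsum = 0.4649 kg.
Cost = 1.15·2.098 + 0.41·0.8058 + 0.16·0.4649 = 2.8175.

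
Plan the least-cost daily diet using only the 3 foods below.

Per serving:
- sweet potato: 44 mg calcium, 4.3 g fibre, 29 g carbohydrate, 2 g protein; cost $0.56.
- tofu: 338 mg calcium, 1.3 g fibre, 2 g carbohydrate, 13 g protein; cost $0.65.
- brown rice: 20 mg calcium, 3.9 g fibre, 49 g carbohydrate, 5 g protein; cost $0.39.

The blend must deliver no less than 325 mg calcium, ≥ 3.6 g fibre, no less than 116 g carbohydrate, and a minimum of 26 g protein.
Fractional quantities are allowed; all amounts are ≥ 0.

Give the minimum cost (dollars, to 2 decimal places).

Set it up as a linear program. Let x1 = servings of sweet potato, x2 = servings of tofu, x3 = servings of brown rice.
min 0.56x1 + 0.65x2 + 0.39x3 subject to:
  44x1 + 338x2 + 20x3 ≥ 325   (calcium)
  4.3x1 + 1.3x2 + 3.9x3 ≥ 3.6   (fibre)
  29x1 + 2x2 + 49x3 ≥ 116   (carbohydrate)
  2x1 + 13x2 + 5x3 ≥ 26   (protein)
  x1, x2, x3 ≥ 0.
The cheapest feasible vertex uses only tofu, brown rice; sweet potato is not used. The carbohydrate and protein requirements are met with equality.
Solving gives x2 = 1.107, x3 = 2.322.
Cost = 0.65·1.107 + 0.39·2.322 = 1.6251.

$1.63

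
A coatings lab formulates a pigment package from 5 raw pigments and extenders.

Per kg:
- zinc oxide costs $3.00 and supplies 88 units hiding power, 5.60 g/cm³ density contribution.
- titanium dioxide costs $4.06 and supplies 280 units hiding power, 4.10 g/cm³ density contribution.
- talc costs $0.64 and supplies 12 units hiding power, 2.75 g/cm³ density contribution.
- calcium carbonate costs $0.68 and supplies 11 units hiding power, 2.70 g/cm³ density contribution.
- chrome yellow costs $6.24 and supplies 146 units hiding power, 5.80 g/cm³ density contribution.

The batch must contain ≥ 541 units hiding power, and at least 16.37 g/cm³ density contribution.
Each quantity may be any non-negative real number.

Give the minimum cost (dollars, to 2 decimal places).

$9.37

This is a linear program. Let x1 = kg of zinc oxide, x2 = kg of titanium dioxide, x3 = kg of talc, x4 = kg of calcium carbonate, x5 = kg of chrome yellow.
min 3x1 + 4.06x2 + 0.64x3 + 0.68x4 + 6.24x5 subject to:
  88x1 + 280x2 + 12x3 + 11x4 + 146x5 ≥ 541   (hiding power)
  5.6x1 + 4.1x2 + 2.75x3 + 2.7x4 + 5.8x5 ≥ 16.37   (density contribution)
  x1, x2, x3, x4, x5 ≥ 0.
The optimal basis is {titanium dioxide, talc}; zinc oxide, calcium carbonate, chrome yellow drop out. The hiding power and density contribution requirements are met with equality.
So titanium dioxide = 1.791 kg, talc = 3.282 kg.
Objective = 4.06·1.791 + 0.64·3.282 = 9.3719.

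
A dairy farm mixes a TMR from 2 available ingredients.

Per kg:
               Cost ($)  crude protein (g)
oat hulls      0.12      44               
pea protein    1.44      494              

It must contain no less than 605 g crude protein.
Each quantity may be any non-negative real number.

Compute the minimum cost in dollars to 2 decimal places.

This is a linear program. Let x1 = kg of oat hulls, x2 = kg of pea protein.
Minimize 0.12x1 + 1.44x2 s.t.:
  44x1 + 494x2 ≥ 605   (crude protein)
  x1, x2 ≥ 0.
The minimum-cost mix takes nothing from pea protein — only oat hulls. Binding constraint: crude protein.
Solving gives x1 = 13.75.
Hence cost = 0.12·13.75 = $1.6500.

$1.65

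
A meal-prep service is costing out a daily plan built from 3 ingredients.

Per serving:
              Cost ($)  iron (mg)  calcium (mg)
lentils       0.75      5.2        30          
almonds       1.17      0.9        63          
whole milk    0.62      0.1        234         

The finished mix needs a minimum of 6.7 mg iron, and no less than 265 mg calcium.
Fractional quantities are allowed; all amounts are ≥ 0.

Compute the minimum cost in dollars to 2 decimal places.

$1.55

This is a linear program. Let x1 = servings of lentils, x2 = servings of almonds, x3 = servings of whole milk.
Minimize 0.75x1 + 1.17x2 + 0.62x3 s.t.:
  5.2x1 + 0.9x2 + 0.1x3 ≥ 6.7   (iron)
  30x1 + 63x2 + 234x3 ≥ 265   (calcium)
  x1, x2, x3 ≥ 0.
The cheapest feasible vertex uses only lentils, whole milk; almonds is not used. There the iron and calcium constraints are tight.
Optimal quantities: lentils = 1.27 servings, whole milk = 0.9697 servings.
Total cost: 0.75·1.27 + 0.62·0.9697 = 1.5537.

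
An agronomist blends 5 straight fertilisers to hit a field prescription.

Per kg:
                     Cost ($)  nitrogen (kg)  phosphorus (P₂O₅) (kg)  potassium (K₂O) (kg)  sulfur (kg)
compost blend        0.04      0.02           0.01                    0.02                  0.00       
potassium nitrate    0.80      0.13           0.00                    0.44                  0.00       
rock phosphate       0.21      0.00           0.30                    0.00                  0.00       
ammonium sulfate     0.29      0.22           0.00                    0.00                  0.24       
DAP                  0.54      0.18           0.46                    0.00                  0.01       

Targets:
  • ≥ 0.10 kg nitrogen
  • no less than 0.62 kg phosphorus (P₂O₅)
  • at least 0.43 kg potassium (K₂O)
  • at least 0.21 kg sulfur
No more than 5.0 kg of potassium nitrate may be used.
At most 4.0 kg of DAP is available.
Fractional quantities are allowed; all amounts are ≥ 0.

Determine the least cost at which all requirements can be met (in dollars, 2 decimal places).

$1.40

Treat it as an LP. Let x1 = kg of compost blend, x2 = kg of potassium nitrate, x3 = kg of rock phosphate, x4 = kg of ammonium sulfate, x5 = kg of DAP.
Minimise 0.04x1 + 0.8x2 + 0.21x3 + 0.29x4 + 0.54x5 s.t.:
  0.02x1 + 0.13x2 + 0.22x4 + 0.18x5 ≥ 0.1   (nitrogen)
  0.01x1 + 0.3x3 + 0.46x5 ≥ 0.62   (phosphorus (P₂O₅))
  0.02x1 + 0.44x2 ≥ 0.43   (potassium (K₂O))
  0.24x4 + 0.01x5 ≥ 0.21   (sulfur)
  x2 ≤ 5
  x5 ≤ 4
  x1, x2, x3, x4, x5 ≥ 0.
The cheapest feasible vertex uses only compost blend, rock phosphate, ammonium sulfate; potassium nitrate, DAP are not used. The phosphorus (P₂O₅), potassium (K₂O), sulfur requirements are met with equality.
That vertex is x1 = 21.5, x3 = 1.35, x4 = 0.875.
Objective = 0.04·21.5 + 0.21·1.35 + 0.29·0.875 = 1.3973.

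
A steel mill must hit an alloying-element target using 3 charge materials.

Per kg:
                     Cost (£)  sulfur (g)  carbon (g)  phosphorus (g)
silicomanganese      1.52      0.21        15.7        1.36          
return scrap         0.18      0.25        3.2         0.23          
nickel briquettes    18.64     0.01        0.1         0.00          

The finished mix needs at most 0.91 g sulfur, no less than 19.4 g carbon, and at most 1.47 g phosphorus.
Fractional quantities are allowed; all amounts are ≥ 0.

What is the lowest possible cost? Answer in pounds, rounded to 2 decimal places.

£175.12

Let x1 = kg of silicomanganese, x2 = kg of return scrap, x3 = kg of nickel briquettes.
Minimise 1.52x1 + 0.18x2 + 18.64x3 subject to:
  0.21x1 + 0.25x2 + 0.01x3 ≤ 0.91   (sulfur)
  15.7x1 + 3.2x2 + 0.1x3 ≥ 19.4   (carbon)
  1.36x1 + 0.23x2 ≤ 1.47   (phosphorus)
  x1, x2, x3 ≥ 0.
All 3 inputs are positive at the optimum. Binding constraints: sulfur, carbon, phosphorus.
So silicomanganese = 0.6158 kg, return scrap = 2.75 kg, nickel briquettes = 9.318 kg.
Hence cost = 1.52·0.6158 + 0.18·2.75 + 18.64·9.318 = £175.1185.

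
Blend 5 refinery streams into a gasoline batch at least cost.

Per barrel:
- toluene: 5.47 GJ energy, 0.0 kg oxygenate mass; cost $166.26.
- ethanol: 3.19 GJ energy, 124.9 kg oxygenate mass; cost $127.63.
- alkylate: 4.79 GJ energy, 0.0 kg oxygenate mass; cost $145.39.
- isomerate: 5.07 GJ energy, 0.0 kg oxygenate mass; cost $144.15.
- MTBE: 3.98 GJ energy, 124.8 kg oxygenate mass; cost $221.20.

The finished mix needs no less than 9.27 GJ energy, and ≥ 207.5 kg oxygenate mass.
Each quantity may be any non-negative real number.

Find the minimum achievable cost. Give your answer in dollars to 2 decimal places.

$324.92

Treat it as an LP. Let x1 = barrels of toluene, x2 = barrels of ethanol, x3 = barrels of alkylate, x4 = barrels of isomerate, x5 = barrels of MTBE.
Minimize 166.26x1 + 127.63x2 + 145.39x3 + 144.15x4 + 221.2x5 s.t.:
  5.47x1 + 3.19x2 + 4.79x3 + 5.07x4 + 3.98x5 ≥ 9.27   (energy)
  124.9x2 + 124.8x5 ≥ 207.5   (oxygenate mass)
  x1, x2, x3, x4, x5 ≥ 0.
The minimum-cost mix takes nothing from toluene, alkylate, MTBE — only ethanol, isomerate. Binding constraints: energy and oxygenate mass.
Optimal quantities: ethanol = 1.6613 barrels, isomerate = 0.78311 barrels.
Cost = 127.63·1.6613 + 144.15·0.78311 = 324.9170.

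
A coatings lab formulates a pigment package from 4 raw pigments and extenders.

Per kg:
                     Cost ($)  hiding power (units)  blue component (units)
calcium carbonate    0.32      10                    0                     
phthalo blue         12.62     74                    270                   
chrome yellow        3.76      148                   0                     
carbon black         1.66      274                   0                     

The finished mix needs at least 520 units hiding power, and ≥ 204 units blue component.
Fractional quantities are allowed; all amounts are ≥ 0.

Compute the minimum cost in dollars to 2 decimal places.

Treat it as an LP. Let x1 = kg of calcium carbonate, x2 = kg of phthalo blue, x3 = kg of chrome yellow, x4 = kg of carbon black.
min 0.32x1 + 12.62x2 + 3.76x3 + 1.66x4 s.t.:
  10x1 + 74x2 + 148x3 + 274x4 ≥ 520   (hiding power)
  270x2 ≥ 204   (blue component)
  x1, x2, x3, x4 ≥ 0.
The minimum-cost mix takes nothing from calcium carbonate, chrome yellow — only phthalo blue, carbon black. There the hiding power and blue component constraints are tight.
Solving gives x2 = 0.7556, x4 = 1.694.
Total cost: 12.62·0.7556 + 1.66·1.694 = 12.3477.

$12.35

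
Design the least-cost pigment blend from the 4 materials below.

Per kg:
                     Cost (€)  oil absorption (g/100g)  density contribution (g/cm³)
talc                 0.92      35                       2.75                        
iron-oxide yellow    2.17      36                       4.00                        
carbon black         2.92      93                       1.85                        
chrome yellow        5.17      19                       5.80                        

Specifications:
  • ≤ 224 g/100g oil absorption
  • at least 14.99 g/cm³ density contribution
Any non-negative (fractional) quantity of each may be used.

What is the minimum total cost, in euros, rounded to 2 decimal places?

€5.01

Let x1 = kg of talc, x2 = kg of iron-oxide yellow, x3 = kg of carbon black, x4 = kg of chrome yellow.
Minimise 0.92x1 + 2.17x2 + 2.92x3 + 5.17x4 with:
  35x1 + 36x2 + 93x3 + 19x4 ≤ 224   (oil absorption)
  2.75x1 + 4x2 + 1.85x3 + 5.8x4 ≥ 14.99   (density contribution)
  x1, x2, x3, x4 ≥ 0.
The minimum-cost mix takes nothing from iron-oxide yellow, carbon black, chrome yellow — only talc. Binding constraint: density contribution.
So talc = 5.451 kg.
Total cost: 0.92·5.451 = 5.0149.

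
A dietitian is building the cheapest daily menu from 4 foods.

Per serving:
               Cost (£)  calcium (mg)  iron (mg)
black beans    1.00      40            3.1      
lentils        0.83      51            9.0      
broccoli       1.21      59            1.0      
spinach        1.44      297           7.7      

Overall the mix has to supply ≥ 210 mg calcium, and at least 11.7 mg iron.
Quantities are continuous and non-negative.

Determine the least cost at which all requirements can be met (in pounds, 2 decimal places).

Let x1 = servings of black beans, x2 = servings of lentils, x3 = servings of broccoli, x4 = servings of spinach.
min 1x1 + 0.83x2 + 1.21x3 + 1.44x4 subject to:
  40x1 + 51x2 + 59x3 + 297x4 ≥ 210   (calcium)
  3.1x1 + 9x2 + 1x3 + 7.7x4 ≥ 11.7   (iron)
  x1, x2, x3, x4 ≥ 0.
The optimal basis is {lentils, spinach}; black beans, broccoli drop out. Binding constraints: calcium and iron.
Solving gives x2 = 0.8148, x4 = 0.5672.
Total cost: 0.83·0.8148 + 1.44·0.5672 = 1.4931.

£1.49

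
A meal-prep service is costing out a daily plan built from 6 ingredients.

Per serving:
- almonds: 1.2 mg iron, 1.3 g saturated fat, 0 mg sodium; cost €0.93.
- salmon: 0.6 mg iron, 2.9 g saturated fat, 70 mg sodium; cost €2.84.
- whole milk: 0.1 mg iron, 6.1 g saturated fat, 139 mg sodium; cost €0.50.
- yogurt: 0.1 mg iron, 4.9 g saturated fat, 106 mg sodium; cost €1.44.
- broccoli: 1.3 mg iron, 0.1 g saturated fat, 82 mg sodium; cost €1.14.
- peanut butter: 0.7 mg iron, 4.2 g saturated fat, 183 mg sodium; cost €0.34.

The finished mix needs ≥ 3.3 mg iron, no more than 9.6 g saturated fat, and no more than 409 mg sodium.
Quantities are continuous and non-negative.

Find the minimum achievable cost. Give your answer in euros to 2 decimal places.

This is a linear program. Let x1 = servings of almonds, x2 = servings of salmon, x3 = servings of whole milk, x4 = servings of yogurt, x5 = servings of broccoli, x6 = servings of peanut butter.
Minimize 0.93x1 + 2.84x2 + 0.5x3 + 1.44x4 + 1.14x5 + 0.34x6 subject to:
  1.2x1 + 0.6x2 + 0.1x3 + 0.1x4 + 1.3x5 + 0.7x6 ≥ 3.3   (iron)
  1.3x1 + 2.9x2 + 6.1x3 + 4.9x4 + 0.1x5 + 4.2x6 ≤ 9.6   (saturated fat)
  70x2 + 139x3 + 106x4 + 82x5 + 183x6 ≤ 409   (sodium)
  x1, x2, x3, x4, x5, x6 ≥ 0.
The optimal basis is {almonds, peanut butter}; salmon, whole milk, yogurt, broccoli drop out. Binding constraints: iron and saturated fat.
Optimal quantities: almonds = 1.729 servings, peanut butter = 1.751 servings.
Hence cost = 0.93·1.729 + 0.34·1.751 = €2.2033.

€2.20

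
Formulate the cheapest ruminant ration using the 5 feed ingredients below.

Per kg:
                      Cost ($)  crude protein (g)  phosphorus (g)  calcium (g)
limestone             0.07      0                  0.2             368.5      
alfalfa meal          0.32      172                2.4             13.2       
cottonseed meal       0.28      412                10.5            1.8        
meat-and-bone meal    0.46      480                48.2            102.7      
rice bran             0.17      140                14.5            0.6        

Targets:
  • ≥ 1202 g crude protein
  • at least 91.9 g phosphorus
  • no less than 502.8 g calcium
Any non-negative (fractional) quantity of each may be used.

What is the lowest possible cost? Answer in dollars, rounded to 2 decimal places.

Let x1 = kg of limestone, x2 = kg of alfalfa meal, x3 = kg of cottonseed meal, x4 = kg of meat-and-bone meal, x5 = kg of rice bran.
Minimise 0.07x1 + 0.32x2 + 0.28x3 + 0.46x4 + 0.17x5 s.t.:
  172x2 + 412x3 + 480x4 + 140x5 ≥ 1202   (crude protein)
  0.2x1 + 2.4x2 + 10.5x3 + 48.2x4 + 14.5x5 ≥ 91.9   (phosphorus)
  368.5x1 + 13.2x2 + 1.8x3 + 102.7x4 + 0.6x5 ≥ 502.8   (calcium)
  x1, x2, x3, x4, x5 ≥ 0.
The optimal basis is {limestone, cottonseed meal, meat-and-bone meal}; alfalfa meal, rice bran drop out. The crude protein, phosphorus, calcium requirements are met with equality.
That vertex is x1 = 0.8865, x3 = 0.9387, x4 = 1.698.
Cost = 0.07·0.8865 + 0.28·0.9387 + 0.46·1.698 = 1.1060.

$1.11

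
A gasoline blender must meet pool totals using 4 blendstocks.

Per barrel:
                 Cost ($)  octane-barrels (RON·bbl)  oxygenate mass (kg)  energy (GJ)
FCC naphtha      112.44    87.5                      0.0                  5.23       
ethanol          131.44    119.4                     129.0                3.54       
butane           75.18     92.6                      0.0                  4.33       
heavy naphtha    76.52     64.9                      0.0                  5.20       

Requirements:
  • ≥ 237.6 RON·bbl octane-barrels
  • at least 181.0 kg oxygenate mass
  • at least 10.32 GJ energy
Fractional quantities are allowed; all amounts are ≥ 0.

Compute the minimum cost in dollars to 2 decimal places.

$264.16

Let x1 = barrels of FCC naphtha, x2 = barrels of ethanol, x3 = barrels of butane, x4 = barrels of heavy naphtha.
min 112.44x1 + 131.44x2 + 75.18x3 + 76.52x4 subject to:
  87.5x1 + 119.4x2 + 92.6x3 + 64.9x4 ≥ 237.6   (octane-barrels)
  129x2 ≥ 181   (oxygenate mass)
  5.23x1 + 3.54x2 + 4.33x3 + 5.2x4 ≥ 10.32   (energy)
  x1, x2, x3, x4 ≥ 0.
The minimum-cost mix takes nothing from FCC naphtha — only ethanol, butane, heavy naphtha. There the octane-barrels, oxygenate mass, energy constraints are tight.
Solving gives x2 = 1.4031, x3 = 0.084545, x4 = 0.95903.
Total cost: 131.44·1.4031 + 75.18·0.084545 + 76.52·0.95903 = 264.1645.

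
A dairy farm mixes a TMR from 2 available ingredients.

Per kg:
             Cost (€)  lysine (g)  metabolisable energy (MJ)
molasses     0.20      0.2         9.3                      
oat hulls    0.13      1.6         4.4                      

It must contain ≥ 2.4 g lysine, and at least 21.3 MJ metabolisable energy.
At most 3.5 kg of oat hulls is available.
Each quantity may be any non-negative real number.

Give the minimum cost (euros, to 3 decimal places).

€0.504

Let x1 = kg of molasses, x2 = kg of oat hulls.
Minimize 0.2x1 + 0.13x2 s.t.:
  0.2x1 + 1.6x2 ≥ 2.4   (lysine)
  9.3x1 + 4.4x2 ≥ 21.3   (metabolisable energy)
  x2 ≤ 3.5
  x1, x2 ≥ 0.
Both inputs are positive at the optimum. There the lysine and metabolisable energy constraints are tight.
Optimal quantities: molasses = 1.68 kg, oat hulls = 1.29 kg.
Cost = 0.2·1.68 + 0.13·1.29 = 0.50370.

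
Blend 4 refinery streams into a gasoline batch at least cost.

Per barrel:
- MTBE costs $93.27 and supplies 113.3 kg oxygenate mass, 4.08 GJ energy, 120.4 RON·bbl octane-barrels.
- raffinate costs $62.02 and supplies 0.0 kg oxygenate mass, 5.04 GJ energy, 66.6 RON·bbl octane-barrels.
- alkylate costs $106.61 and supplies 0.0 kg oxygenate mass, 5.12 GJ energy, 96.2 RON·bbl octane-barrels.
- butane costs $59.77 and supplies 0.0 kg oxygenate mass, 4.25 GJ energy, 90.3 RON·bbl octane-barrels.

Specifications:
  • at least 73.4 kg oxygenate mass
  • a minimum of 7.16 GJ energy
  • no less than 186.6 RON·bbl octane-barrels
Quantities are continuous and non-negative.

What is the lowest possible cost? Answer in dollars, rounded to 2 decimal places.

Let x1 = barrels of MTBE, x2 = barrels of raffinate, x3 = barrels of alkylate, x4 = barrels of butane.
Minimize 93.27x1 + 62.02x2 + 106.61x3 + 59.77x4 with:
  113.3x1 ≥ 73.4   (oxygenate mass)
  4.08x1 + 5.04x2 + 5.12x3 + 4.25x4 ≥ 7.16   (energy)
  120.4x1 + 66.6x2 + 96.2x3 + 90.3x4 ≥ 186.6   (octane-barrels)
  x1, x2, x3, x4 ≥ 0.
The optimal basis is {MTBE, butane}; raffinate, alkylate drop out. The oxygenate mass and octane-barrels requirements are met with equality.
So MTBE = 0.64784 barrels, butane = 1.2027 barrels.
Objective = 93.27·0.64784 + 59.77·1.2027 = 132.3094.

$132.31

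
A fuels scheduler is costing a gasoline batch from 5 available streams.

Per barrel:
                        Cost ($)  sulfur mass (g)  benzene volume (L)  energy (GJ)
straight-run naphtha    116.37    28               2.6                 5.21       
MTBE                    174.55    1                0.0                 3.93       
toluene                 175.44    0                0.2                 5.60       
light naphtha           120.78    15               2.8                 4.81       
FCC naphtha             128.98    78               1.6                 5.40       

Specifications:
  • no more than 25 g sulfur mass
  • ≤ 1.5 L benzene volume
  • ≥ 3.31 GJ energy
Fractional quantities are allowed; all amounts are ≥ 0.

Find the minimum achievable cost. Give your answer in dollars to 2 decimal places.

$75.09

Let x1 = barrels of straight-run naphtha, x2 = barrels of MTBE, x3 = barrels of toluene, x4 = barrels of light naphtha, x5 = barrels of FCC naphtha.
Minimise 116.37x1 + 174.55x2 + 175.44x3 + 120.78x4 + 128.98x5 subject to:
  28x1 + 1x2 + 15x4 + 78x5 ≤ 25   (sulfur mass)
  2.6x1 + 0.2x3 + 2.8x4 + 1.6x5 ≤ 1.5   (benzene volume)
  5.21x1 + 3.93x2 + 5.6x3 + 4.81x4 + 5.4x5 ≥ 3.31   (energy)
  x1, x2, x3, x4, x5 ≥ 0.
The cheapest feasible vertex uses only straight-run naphtha, FCC naphtha; MTBE, toluene, light naphtha are not used. There the benzene volume and energy constraints are tight.
So straight-run naphtha = 0.49158 barrels, FCC naphtha = 0.13867 barrels.
Cost = 116.37·0.49158 + 128.98·0.13867 = 75.0908.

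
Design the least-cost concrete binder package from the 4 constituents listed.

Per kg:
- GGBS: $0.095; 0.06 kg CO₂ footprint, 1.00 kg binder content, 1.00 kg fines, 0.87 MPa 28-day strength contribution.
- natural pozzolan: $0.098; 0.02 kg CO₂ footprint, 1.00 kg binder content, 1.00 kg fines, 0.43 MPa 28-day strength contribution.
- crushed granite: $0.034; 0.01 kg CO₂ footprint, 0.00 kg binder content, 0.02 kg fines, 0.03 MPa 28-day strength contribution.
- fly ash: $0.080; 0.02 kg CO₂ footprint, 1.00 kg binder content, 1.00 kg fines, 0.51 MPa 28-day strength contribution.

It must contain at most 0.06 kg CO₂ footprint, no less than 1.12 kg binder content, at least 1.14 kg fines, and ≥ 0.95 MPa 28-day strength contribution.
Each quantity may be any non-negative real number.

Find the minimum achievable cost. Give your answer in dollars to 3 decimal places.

$0.113

Treat it as an LP. Let x1 = kg of GGBS, x2 = kg of natural pozzolan, x3 = kg of crushed granite, x4 = kg of fly ash.
Minimise 0.095x1 + 0.098x2 + 0.034x3 + 0.08x4 with:
  0.06x1 + 0.02x2 + 0.01x3 + 0.02x4 ≤ 0.06   (CO₂ footprint)
  1x1 + 1x2 + 1x4 ≥ 1.12   (binder content)
  1x1 + 1x2 + 0.02x3 + 1x4 ≥ 1.14   (fines)
  0.87x1 + 0.43x2 + 0.03x3 + 0.51x4 ≥ 0.95   (28-day strength contribution)
  x1, x2, x3, x4 ≥ 0.
At the optimum only GGBS, fly ash are positive (natural pozzolan, crushed granite = 0). The CO₂ footprint and 28-day strength contribution requirements are met with equality.
So GGBS = 0.8788 kg, fly ash = 0.3636 kg.
Objective = 0.095·0.8788 + 0.08·0.3636 = 0.11257.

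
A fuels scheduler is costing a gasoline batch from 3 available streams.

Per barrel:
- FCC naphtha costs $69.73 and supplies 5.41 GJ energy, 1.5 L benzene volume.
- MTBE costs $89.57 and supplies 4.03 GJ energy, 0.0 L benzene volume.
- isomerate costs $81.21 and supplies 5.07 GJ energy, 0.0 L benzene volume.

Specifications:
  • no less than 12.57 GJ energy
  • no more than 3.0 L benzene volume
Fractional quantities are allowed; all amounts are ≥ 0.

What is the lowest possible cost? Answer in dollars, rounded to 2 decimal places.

Let x1 = barrels of FCC naphtha, x2 = barrels of MTBE, x3 = barrels of isomerate.
Minimise 69.73x1 + 89.57x2 + 81.21x3 with:
  5.41x1 + 4.03x2 + 5.07x3 ≥ 12.57   (energy)
  1.5x1 ≤ 3   (benzene volume)
  x1, x2, x3 ≥ 0.
The cheapest feasible vertex uses only FCC naphtha, isomerate; MTBE is not used. Binding constraints: energy and benzene volume.
So FCC naphtha = 2 barrels, isomerate = 0.3452 barrels.
Hence cost = 69.73·2 + 81.21·0.3452 = $167.4937.

$167.49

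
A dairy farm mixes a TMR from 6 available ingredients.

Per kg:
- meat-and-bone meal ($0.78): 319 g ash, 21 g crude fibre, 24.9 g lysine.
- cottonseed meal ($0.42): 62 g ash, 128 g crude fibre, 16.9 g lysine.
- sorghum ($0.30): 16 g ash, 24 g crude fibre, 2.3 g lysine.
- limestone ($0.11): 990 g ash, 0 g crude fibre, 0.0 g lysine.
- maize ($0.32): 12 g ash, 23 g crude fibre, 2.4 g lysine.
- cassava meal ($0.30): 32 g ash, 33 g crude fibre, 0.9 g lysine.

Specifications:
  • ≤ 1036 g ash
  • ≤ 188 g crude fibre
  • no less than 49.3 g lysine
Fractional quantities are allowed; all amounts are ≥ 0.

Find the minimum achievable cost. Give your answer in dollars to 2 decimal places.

Let x1 = kg of meat-and-bone meal, x2 = kg of cottonseed meal, x3 = kg of sorghum, x4 = kg of limestone, x5 = kg of maize, x6 = kg of cassava meal.
Minimize 0.78x1 + 0.42x2 + 0.3x3 + 0.11x4 + 0.32x5 + 0.3x6 s.t.:
  319x1 + 62x2 + 16x3 + 990x4 + 12x5 + 32x6 ≤ 1036   (ash)
  21x1 + 128x2 + 24x3 + 23x5 + 33x6 ≤ 188   (crude fibre)
  24.9x1 + 16.9x2 + 2.3x3 + 2.4x5 + 0.9x6 ≥ 49.3   (lysine)
  x1, x2, x3, x4, x5, x6 ≥ 0.
At the optimum only meat-and-bone meal, cottonseed meal are positive (sorghum, limestone, maize, cassava meal = 0). There the crude fibre and lysine constraints are tight.
That vertex is x1 = 1.106, x2 = 1.287.
Hence cost = 0.78·1.106 + 0.42·1.287 = $1.4032.

$1.40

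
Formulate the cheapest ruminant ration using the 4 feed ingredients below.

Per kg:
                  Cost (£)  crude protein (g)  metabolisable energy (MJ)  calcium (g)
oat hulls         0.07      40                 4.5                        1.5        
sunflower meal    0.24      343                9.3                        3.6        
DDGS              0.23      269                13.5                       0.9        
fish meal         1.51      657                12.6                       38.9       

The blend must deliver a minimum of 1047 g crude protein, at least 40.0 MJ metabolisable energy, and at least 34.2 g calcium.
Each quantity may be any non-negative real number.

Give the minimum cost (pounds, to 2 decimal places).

£1.52

Set it up as a linear program. Let x1 = kg of oat hulls, x2 = kg of sunflower meal, x3 = kg of DDGS, x4 = kg of fish meal.
Minimize 0.07x1 + 0.24x2 + 0.23x3 + 1.51x4 subject to:
  40x1 + 343x2 + 269x3 + 657x4 ≥ 1047   (crude protein)
  4.5x1 + 9.3x2 + 13.5x3 + 12.6x4 ≥ 40   (metabolisable energy)
  1.5x1 + 3.6x2 + 0.9x3 + 38.9x4 ≥ 34.2   (calcium)
  x1, x2, x3, x4 ≥ 0.
The cheapest feasible vertex uses only oat hulls, sunflower meal, fish meal; DDGS is not used. The crude protein, metabolisable energy, calcium requirements are met with equality.
Solving gives x1 = 4.286, x2 = 1.441, x4 = 0.5806.
Objective = 0.07·4.286 + 0.24·1.441 + 1.51·0.5806 = 1.5226.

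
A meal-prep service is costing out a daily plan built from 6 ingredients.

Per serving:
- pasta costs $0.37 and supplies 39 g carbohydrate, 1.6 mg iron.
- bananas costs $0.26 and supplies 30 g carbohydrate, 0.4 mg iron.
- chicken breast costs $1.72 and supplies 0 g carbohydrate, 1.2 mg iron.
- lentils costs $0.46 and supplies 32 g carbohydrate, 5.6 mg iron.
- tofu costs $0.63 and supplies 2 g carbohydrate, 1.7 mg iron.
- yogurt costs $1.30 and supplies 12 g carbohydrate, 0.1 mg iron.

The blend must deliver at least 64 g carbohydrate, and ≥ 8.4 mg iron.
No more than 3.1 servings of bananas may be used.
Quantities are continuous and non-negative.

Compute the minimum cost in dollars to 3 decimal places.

Treat it as an LP. Let x1 = servings of pasta, x2 = servings of bananas, x3 = servings of chicken breast, x4 = servings of lentils, x5 = servings of tofu, x6 = servings of yogurt.
Minimize 0.37x1 + 0.26x2 + 1.72x3 + 0.46x4 + 0.63x5 + 1.3x6 with:
  39x1 + 30x2 + 32x4 + 2x5 + 12x6 ≥ 64   (carbohydrate)
  1.6x1 + 0.4x2 + 1.2x3 + 5.6x4 + 1.7x5 + 0.1x6 ≥ 8.4   (iron)
  x2 ≤ 3.1
  x1, x2, x3, x4, x5, x6 ≥ 0.
At the optimum only pasta, lentils are positive (bananas, chicken breast, tofu, yogurt = 0). There the carbohydrate and iron constraints are tight.
Solving gives x1 = 0.5359, x4 = 1.347.
Objective = 0.37·0.5359 + 0.46·1.347 = 0.81790.

$0.818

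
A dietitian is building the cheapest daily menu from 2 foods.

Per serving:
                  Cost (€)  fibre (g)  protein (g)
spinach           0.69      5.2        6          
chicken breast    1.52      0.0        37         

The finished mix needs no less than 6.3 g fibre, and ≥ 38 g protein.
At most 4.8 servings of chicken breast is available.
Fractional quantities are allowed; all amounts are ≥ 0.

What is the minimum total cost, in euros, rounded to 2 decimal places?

Treat it as an LP. Let x1 = servings of spinach, x2 = servings of chicken breast.
min 0.69x1 + 1.52x2 subject to:
  5.2x1 ≥ 6.3   (fibre)
  6x1 + 37x2 ≥ 38   (protein)
  x2 ≤ 4.8
  x1, x2 ≥ 0.
Both inputs are positive at the optimum. Binding constraints: fibre and protein.
That vertex is x1 = 1.212, x2 = 0.8306.
Cost = 0.69·1.212 + 1.52·0.8306 = 2.0988.

€2.10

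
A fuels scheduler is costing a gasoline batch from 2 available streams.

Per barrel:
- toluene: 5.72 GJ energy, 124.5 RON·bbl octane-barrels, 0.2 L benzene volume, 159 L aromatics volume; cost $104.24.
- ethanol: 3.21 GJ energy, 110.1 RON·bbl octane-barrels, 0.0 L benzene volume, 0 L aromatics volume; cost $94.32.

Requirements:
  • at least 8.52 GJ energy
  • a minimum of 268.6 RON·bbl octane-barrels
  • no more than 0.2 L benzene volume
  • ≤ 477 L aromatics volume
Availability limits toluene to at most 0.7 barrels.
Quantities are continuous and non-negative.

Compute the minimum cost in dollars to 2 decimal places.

$228.41

Let x1 = barrels of toluene, x2 = barrels of ethanol.
Minimize 104.24x1 + 94.32x2 with:
  5.72x1 + 3.21x2 ≥ 8.52   (energy)
  124.5x1 + 110.1x2 ≥ 268.6   (octane-barrels)
  0.2x1 ≤ 0.2   (benzene volume)
  159x1 ≤ 477   (aromatics volume)
  x1 ≤ 0.7
  x1, x2 ≥ 0.
Both inputs are positive at the optimum. There the octane-barrels and the toluene cap constraints are tight.
Optimal quantities: toluene = 0.7 barrels, ethanol = 1.648 barrels.
Cost = 104.24·0.7 + 94.32·1.648 = 228.4074.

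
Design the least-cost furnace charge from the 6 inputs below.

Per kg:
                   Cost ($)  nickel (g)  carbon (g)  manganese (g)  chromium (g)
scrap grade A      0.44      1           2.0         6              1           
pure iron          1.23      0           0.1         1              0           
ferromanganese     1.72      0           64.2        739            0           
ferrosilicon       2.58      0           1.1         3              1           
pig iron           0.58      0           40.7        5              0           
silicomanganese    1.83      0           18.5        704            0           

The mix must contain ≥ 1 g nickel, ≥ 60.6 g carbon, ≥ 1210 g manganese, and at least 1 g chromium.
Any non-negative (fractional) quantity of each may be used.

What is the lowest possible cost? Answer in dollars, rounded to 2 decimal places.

Let x1 = kg of scrap grade A, x2 = kg of pure iron, x3 = kg of ferromanganese, x4 = kg of ferrosilicon, x5 = kg of pig iron, x6 = kg of silicomanganese.
Minimise 0.44x1 + 1.23x2 + 1.72x3 + 2.58x4 + 0.58x5 + 1.83x6 subject to:
  1x1 ≥ 1   (nickel)
  2x1 + 0.1x2 + 64.2x3 + 1.1x4 + 40.7x5 + 18.5x6 ≥ 60.6   (carbon)
  6x1 + 1x2 + 739x3 + 3x4 + 5x5 + 704x6 ≥ 1210   (manganese)
  1x1 + 1x4 ≥ 1   (chromium)
  x1, x2, x3, x4, x5, x6 ≥ 0.
At the optimum only scrap grade A, ferromanganese are positive (pure iron, ferrosilicon, pig iron, silicomanganese = 0). There the nickel, manganese, chromium constraints are tight.
Solving gives x1 = 1, x3 = 1.629.
Total cost: 0.44·1 + 1.72·1.629 = 3.2419.

$3.24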